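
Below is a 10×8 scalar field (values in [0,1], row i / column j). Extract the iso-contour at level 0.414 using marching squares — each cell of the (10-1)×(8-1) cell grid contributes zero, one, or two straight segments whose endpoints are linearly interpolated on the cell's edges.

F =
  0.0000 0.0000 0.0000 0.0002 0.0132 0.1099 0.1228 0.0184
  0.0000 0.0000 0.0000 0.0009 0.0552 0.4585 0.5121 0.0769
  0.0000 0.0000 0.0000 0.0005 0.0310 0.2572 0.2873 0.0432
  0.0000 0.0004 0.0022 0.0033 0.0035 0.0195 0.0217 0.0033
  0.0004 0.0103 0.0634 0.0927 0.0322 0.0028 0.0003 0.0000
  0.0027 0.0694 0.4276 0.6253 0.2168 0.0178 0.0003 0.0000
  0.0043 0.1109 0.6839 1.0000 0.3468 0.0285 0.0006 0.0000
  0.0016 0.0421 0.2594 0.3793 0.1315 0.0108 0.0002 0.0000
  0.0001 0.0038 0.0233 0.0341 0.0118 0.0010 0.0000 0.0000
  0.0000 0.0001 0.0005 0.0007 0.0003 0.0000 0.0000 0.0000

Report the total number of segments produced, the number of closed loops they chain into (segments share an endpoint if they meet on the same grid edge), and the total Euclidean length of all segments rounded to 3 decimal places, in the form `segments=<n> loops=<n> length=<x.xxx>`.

segments=14 loops=2 length=10.343

cell (0,4): code 0100 → (0.872,5.000)–(1.000,4.890)
cell (0,5): code 1100 → (0.748,6.000)–(0.872,5.000)
cell (0,6): code 1000 → (1.000,6.225)–(0.748,6.000)
cell (1,4): code 0010 → (1.000,4.890)–(1.221,5.000)
cell (1,5): code 0011 → (1.221,5.000)–(1.436,6.000)
cell (1,6): code 0001 → (1.436,6.000)–(1.000,6.225)
cell (4,1): code 0100 → (4.963,2.000)–(5.000,1.962)
cell (4,2): code 1100 → (4.603,3.000)–(4.963,2.000)
cell (4,3): code 1000 → (5.000,3.517)–(4.603,3.000)
cell (5,1): code 0110 → (5.000,1.962)–(6.000,1.529)
cell (5,3): code 1001 → (6.000,3.897)–(5.000,3.517)
cell (6,1): code 0010 → (6.000,1.529)–(6.636,2.000)
cell (6,2): code 0011 → (6.636,2.000)–(6.944,3.000)
cell (6,3): code 0001 → (6.944,3.000)–(6.000,3.897)
total: 14 segments, chained into 2 closed loop(s), length Σ = 10.342989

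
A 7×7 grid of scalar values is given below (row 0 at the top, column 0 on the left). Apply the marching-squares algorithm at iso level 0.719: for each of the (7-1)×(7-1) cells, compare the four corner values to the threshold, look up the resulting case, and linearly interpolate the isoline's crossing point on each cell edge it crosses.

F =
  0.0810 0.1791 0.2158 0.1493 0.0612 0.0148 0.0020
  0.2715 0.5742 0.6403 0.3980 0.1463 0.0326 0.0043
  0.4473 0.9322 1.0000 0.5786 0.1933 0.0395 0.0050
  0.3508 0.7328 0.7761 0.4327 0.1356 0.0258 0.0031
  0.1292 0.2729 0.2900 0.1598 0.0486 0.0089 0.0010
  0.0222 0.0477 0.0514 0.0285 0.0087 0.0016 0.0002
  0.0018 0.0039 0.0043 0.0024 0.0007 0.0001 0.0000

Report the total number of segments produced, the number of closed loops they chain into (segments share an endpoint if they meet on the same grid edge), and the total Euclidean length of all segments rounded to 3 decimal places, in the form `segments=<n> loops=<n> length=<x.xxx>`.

segments=8 loops=1 length=6.235

cell (1,0): code 0100 → (1.404,1.000)–(2.000,0.560)
cell (1,1): code 1100 → (1.219,2.000)–(1.404,1.000)
cell (1,2): code 1000 → (2.000,2.667)–(1.219,2.000)
cell (2,0): code 0110 → (2.000,0.560)–(3.000,0.964)
cell (2,2): code 1001 → (3.000,2.166)–(2.000,2.667)
cell (3,0): code 0010 → (3.000,0.964)–(3.030,1.000)
cell (3,1): code 0011 → (3.030,1.000)–(3.117,2.000)
cell (3,2): code 0001 → (3.117,2.000)–(3.000,2.166)
total: 8 segments, chained into 1 closed loop(s), length Σ = 6.235446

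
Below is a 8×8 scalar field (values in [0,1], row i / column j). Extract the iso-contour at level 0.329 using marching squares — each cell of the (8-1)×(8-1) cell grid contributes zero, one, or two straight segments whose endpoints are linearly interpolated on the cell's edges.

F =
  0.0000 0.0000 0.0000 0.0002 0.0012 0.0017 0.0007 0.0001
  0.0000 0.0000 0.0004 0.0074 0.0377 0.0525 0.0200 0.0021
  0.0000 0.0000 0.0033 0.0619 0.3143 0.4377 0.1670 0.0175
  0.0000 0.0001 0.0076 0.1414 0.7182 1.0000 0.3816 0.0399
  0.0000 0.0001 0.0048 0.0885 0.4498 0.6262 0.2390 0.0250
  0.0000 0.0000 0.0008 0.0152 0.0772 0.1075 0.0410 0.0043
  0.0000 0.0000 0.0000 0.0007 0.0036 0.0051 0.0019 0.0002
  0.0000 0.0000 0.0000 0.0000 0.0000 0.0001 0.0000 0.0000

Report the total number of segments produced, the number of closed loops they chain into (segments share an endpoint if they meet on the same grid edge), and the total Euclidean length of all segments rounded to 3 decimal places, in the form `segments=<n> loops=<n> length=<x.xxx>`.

segments=12 loops=1 length=8.552

cell (1,4): code 0100 → (1.718,5.000)–(2.000,4.119)
cell (1,5): code 1000 → (2.000,5.402)–(1.718,5.000)
cell (2,3): code 0100 → (2.036,4.000)–(3.000,3.325)
cell (2,4): code 1110 → (2.000,4.119)–(2.036,4.000)
cell (2,5): code 1101 → (2.755,6.000)–(2.000,5.402)
cell (2,6): code 1000 → (3.000,6.154)–(2.755,6.000)
cell (3,3): code 0110 → (3.000,3.325)–(4.000,3.666)
cell (3,5): code 1011 → (4.000,5.768)–(3.369,6.000)
cell (3,6): code 0001 → (3.369,6.000)–(3.000,6.154)
cell (4,3): code 0010 → (4.000,3.666)–(4.324,4.000)
cell (4,4): code 0011 → (4.324,4.000)–(4.573,5.000)
cell (4,5): code 0001 → (4.573,5.000)–(4.000,5.768)
total: 12 segments, chained into 1 closed loop(s), length Σ = 8.552115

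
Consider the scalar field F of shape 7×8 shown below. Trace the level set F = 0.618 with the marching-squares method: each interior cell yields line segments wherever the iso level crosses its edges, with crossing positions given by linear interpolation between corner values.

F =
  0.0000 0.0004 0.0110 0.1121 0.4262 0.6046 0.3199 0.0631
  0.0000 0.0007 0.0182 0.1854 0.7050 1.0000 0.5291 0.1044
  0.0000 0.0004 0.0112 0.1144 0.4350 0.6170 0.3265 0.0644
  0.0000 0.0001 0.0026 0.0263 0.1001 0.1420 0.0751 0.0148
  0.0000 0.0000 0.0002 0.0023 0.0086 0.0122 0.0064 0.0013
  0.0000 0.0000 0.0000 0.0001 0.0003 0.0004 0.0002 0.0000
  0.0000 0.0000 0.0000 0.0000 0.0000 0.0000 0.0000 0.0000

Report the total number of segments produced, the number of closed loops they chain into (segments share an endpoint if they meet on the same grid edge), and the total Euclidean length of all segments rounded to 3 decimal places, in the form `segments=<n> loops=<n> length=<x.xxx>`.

cell (0,3): code 0100 → (0.688,4.000)–(1.000,3.833)
cell (0,4): code 1100 → (0.034,5.000)–(0.688,4.000)
cell (0,5): code 1000 → (1.000,5.811)–(0.034,5.000)
cell (1,3): code 0010 → (1.000,3.833)–(1.322,4.000)
cell (1,4): code 0011 → (1.322,4.000)–(1.997,5.000)
cell (1,5): code 0001 → (1.997,5.000)–(1.000,5.811)
total: 6 segments, chained into 1 closed loop(s), length Σ = 5.665905

segments=6 loops=1 length=5.666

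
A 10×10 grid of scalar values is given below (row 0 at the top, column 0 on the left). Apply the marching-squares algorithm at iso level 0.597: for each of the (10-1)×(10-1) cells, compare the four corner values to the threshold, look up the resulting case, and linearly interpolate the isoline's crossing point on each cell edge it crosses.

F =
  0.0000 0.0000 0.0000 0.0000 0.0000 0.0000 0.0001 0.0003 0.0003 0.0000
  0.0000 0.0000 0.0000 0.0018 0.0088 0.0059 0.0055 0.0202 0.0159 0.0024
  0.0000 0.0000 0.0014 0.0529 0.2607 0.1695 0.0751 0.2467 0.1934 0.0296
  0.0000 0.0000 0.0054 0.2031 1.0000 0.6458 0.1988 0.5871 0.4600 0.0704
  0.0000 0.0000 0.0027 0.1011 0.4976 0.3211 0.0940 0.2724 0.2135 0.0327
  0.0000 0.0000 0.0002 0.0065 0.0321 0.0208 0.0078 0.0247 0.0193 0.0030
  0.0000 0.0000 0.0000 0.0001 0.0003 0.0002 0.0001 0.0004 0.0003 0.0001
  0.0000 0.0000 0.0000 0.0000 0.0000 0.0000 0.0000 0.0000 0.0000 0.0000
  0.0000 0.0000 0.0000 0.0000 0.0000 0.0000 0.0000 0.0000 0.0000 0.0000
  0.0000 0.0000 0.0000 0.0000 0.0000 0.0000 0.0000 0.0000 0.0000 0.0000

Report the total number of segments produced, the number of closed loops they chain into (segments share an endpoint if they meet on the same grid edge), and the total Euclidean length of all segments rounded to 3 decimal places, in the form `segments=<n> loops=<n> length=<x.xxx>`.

cell (2,3): code 0100 → (2.455,4.000)–(3.000,3.494)
cell (2,4): code 1100 → (2.898,5.000)–(2.455,4.000)
cell (2,5): code 1000 → (3.000,5.109)–(2.898,5.000)
cell (3,3): code 0010 → (3.000,3.494)–(3.802,4.000)
cell (3,4): code 0011 → (3.802,4.000)–(3.150,5.000)
cell (3,5): code 0001 → (3.150,5.000)–(3.000,5.109)
total: 6 segments, chained into 1 closed loop(s), length Σ = 4.314588

segments=6 loops=1 length=4.315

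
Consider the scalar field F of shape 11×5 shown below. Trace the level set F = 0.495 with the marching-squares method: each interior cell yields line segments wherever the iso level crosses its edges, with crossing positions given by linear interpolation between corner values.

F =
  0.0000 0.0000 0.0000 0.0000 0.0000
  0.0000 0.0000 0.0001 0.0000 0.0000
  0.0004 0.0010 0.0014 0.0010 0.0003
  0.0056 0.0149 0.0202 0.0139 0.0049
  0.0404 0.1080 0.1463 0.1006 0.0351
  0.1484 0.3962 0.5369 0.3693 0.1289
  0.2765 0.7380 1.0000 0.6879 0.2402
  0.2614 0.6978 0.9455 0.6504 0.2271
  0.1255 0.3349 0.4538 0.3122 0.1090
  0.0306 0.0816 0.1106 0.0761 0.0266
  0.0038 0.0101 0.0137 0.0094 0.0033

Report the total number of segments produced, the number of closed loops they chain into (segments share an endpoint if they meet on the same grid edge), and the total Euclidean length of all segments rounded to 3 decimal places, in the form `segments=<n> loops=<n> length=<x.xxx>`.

cell (4,1): code 0100 → (4.893,2.000)–(5.000,1.702)
cell (4,2): code 1000 → (5.000,2.250)–(4.893,2.000)
cell (5,0): code 0100 → (5.289,1.000)–(6.000,0.473)
cell (5,1): code 1110 → (5.000,1.702)–(5.289,1.000)
cell (5,2): code 1101 → (5.395,3.000)–(5.000,2.250)
cell (5,3): code 1000 → (6.000,3.431)–(5.395,3.000)
cell (6,0): code 0110 → (6.000,0.473)–(7.000,0.535)
cell (6,3): code 1001 → (7.000,3.367)–(6.000,3.431)
cell (7,0): code 0010 → (7.000,0.535)–(7.559,1.000)
cell (7,1): code 0011 → (7.559,1.000)–(7.916,2.000)
cell (7,2): code 0011 → (7.916,2.000)–(7.459,3.000)
cell (7,3): code 0001 → (7.459,3.000)–(7.000,3.367)
total: 12 segments, chained into 1 closed loop(s), length Σ = 9.303389

segments=12 loops=1 length=9.303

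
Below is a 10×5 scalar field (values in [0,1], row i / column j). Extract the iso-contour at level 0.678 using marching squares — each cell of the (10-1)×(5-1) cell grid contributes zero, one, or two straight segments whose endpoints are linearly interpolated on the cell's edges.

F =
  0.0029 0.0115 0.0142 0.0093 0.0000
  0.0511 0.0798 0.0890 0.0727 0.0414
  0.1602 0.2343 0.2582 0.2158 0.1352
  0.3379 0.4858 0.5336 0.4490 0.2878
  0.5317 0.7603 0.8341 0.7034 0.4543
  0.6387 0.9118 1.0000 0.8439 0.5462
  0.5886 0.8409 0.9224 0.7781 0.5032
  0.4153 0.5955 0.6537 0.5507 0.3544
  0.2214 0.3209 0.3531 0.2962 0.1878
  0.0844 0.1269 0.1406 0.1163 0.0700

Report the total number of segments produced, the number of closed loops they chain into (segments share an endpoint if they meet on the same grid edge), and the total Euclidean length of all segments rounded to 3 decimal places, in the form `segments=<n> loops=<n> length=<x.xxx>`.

cell (3,0): code 0100 → (3.700,1.000)–(4.000,0.640)
cell (3,1): code 1100 → (3.481,2.000)–(3.700,1.000)
cell (3,2): code 1100 → (3.900,3.000)–(3.481,2.000)
cell (3,3): code 1000 → (4.000,3.102)–(3.900,3.000)
cell (4,0): code 0110 → (4.000,0.640)–(5.000,0.144)
cell (4,3): code 1001 → (5.000,3.557)–(4.000,3.102)
cell (5,0): code 0110 → (5.000,0.144)–(6.000,0.354)
cell (5,3): code 1001 → (6.000,3.364)–(5.000,3.557)
cell (6,0): code 0010 → (6.000,0.354)–(6.664,1.000)
cell (6,1): code 0011 → (6.664,1.000)–(6.910,2.000)
cell (6,2): code 0011 → (6.910,2.000)–(6.440,3.000)
cell (6,3): code 0001 → (6.440,3.000)–(6.000,3.364)
total: 12 segments, chained into 1 closed loop(s), length Σ = 10.606715

segments=12 loops=1 length=10.607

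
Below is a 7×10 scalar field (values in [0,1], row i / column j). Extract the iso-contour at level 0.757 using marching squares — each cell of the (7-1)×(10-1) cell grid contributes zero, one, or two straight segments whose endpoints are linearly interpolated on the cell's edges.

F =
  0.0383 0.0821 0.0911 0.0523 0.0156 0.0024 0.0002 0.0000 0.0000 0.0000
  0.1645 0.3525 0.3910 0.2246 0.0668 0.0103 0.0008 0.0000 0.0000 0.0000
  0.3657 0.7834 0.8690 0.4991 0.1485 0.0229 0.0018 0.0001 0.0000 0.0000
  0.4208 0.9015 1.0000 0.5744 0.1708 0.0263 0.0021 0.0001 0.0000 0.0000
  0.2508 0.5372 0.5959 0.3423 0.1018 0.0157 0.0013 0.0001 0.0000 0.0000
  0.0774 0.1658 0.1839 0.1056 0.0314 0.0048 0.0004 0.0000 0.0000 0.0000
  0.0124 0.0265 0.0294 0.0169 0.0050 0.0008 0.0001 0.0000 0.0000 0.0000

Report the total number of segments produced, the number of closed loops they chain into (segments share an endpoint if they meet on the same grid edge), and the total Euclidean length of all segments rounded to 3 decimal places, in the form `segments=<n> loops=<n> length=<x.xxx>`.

segments=8 loops=1 length=5.897

cell (1,0): code 0100 → (1.939,1.000)–(2.000,0.937)
cell (1,1): code 1100 → (1.766,2.000)–(1.939,1.000)
cell (1,2): code 1000 → (2.000,2.303)–(1.766,2.000)
cell (2,0): code 0110 → (2.000,0.937)–(3.000,0.699)
cell (2,2): code 1001 → (3.000,2.571)–(2.000,2.303)
cell (3,0): code 0010 → (3.000,0.699)–(3.397,1.000)
cell (3,1): code 0011 → (3.397,1.000)–(3.601,2.000)
cell (3,2): code 0001 → (3.601,2.000)–(3.000,2.571)
total: 8 segments, chained into 1 closed loop(s), length Σ = 5.896509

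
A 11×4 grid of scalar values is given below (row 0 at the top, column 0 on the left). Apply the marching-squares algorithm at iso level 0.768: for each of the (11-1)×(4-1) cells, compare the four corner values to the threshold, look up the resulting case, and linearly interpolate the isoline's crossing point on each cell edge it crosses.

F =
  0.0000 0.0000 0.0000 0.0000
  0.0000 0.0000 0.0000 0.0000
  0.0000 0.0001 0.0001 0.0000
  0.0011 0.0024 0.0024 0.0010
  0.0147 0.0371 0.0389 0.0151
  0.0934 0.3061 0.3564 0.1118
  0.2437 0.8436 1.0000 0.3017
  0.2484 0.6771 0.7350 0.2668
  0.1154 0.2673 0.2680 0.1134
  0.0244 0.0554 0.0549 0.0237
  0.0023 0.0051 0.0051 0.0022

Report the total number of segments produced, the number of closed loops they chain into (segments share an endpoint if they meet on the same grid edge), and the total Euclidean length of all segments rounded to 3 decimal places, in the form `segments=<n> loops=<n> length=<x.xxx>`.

segments=6 loops=1 length=4.196

cell (5,0): code 0100 → (5.859,1.000)–(6.000,0.874)
cell (5,1): code 1100 → (5.640,2.000)–(5.859,1.000)
cell (5,2): code 1000 → (6.000,2.332)–(5.640,2.000)
cell (6,0): code 0010 → (6.000,0.874)–(6.454,1.000)
cell (6,1): code 0011 → (6.454,1.000)–(6.875,2.000)
cell (6,2): code 0001 → (6.875,2.000)–(6.000,2.332)
total: 6 segments, chained into 1 closed loop(s), length Σ = 4.195730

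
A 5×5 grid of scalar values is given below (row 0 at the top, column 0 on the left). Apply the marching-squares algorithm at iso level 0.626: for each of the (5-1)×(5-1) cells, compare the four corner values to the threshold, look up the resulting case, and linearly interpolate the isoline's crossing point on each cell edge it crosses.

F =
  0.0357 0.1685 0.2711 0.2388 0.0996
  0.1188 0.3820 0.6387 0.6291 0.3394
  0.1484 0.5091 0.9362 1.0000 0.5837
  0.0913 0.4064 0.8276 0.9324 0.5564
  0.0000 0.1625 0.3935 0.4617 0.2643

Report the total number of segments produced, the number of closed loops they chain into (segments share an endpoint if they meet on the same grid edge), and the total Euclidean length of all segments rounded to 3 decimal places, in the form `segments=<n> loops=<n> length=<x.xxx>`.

segments=10 loops=1 length=8.380

cell (0,1): code 0100 → (0.965,2.000)–(1.000,1.951)
cell (0,2): code 1100 → (0.992,3.000)–(0.965,2.000)
cell (0,3): code 1000 → (1.000,3.011)–(0.992,3.000)
cell (1,1): code 0110 → (1.000,1.951)–(2.000,1.274)
cell (1,3): code 1001 → (2.000,3.898)–(1.000,3.011)
cell (2,1): code 0110 → (2.000,1.274)–(3.000,1.521)
cell (2,3): code 1001 → (3.000,3.815)–(2.000,3.898)
cell (3,1): code 0010 → (3.000,1.521)–(3.464,2.000)
cell (3,2): code 0011 → (3.464,2.000)–(3.651,3.000)
cell (3,3): code 0001 → (3.651,3.000)–(3.000,3.815)
total: 10 segments, chained into 1 closed loop(s), length Σ = 8.379509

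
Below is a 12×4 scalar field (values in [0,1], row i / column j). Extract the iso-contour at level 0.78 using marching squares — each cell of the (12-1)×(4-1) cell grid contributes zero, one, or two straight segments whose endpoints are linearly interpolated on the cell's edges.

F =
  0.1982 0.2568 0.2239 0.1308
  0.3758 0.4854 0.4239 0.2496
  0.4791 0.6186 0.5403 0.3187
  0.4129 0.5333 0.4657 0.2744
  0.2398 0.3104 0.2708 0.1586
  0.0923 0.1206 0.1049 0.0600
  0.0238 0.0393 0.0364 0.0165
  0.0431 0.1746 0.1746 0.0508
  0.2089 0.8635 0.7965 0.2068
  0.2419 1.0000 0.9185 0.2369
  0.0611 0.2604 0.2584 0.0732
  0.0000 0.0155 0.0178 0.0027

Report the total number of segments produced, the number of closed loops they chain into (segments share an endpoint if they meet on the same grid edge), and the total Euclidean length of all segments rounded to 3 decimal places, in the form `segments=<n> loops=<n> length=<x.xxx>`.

cell (7,0): code 0100 → (7.879,1.000)–(8.000,0.872)
cell (7,1): code 1100 → (7.973,2.000)–(7.879,1.000)
cell (7,2): code 1000 → (8.000,2.028)–(7.973,2.000)
cell (8,0): code 0110 → (8.000,0.872)–(9.000,0.710)
cell (8,2): code 1001 → (9.000,2.203)–(8.000,2.028)
cell (9,0): code 0010 → (9.000,0.710)–(9.297,1.000)
cell (9,1): code 0011 → (9.297,1.000)–(9.210,2.000)
cell (9,2): code 0001 → (9.210,2.000)–(9.000,2.203)
total: 8 segments, chained into 1 closed loop(s), length Σ = 4.958852

segments=8 loops=1 length=4.959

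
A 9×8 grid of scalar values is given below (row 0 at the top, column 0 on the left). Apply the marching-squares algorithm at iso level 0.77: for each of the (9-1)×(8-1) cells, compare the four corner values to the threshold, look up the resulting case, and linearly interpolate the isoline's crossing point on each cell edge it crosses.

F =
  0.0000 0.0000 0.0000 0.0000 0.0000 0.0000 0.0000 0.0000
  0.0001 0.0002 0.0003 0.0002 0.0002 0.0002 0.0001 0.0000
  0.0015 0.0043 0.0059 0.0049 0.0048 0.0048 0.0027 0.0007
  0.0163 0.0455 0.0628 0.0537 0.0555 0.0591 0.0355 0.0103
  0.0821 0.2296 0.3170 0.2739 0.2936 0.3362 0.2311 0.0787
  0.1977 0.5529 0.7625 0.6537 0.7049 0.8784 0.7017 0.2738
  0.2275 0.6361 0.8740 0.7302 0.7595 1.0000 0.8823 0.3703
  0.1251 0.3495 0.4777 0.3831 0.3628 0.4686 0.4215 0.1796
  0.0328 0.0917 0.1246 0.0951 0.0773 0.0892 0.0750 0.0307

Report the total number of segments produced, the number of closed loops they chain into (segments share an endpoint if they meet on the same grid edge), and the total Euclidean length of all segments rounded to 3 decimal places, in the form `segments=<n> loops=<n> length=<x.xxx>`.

cell (4,4): code 0100 → (4.800,5.000)–(5.000,4.375)
cell (4,5): code 1000 → (5.000,5.613)–(4.800,5.000)
cell (5,1): code 0100 → (5.067,2.000)–(6.000,1.563)
cell (5,2): code 1000 → (6.000,2.723)–(5.067,2.000)
cell (5,4): code 0110 → (5.000,4.375)–(6.000,4.044)
cell (5,5): code 1101 → (5.378,6.000)–(5.000,5.613)
cell (5,6): code 1000 → (6.000,6.219)–(5.378,6.000)
cell (6,1): code 0010 → (6.000,1.563)–(6.262,2.000)
cell (6,2): code 0001 → (6.262,2.000)–(6.000,2.723)
cell (6,4): code 0010 → (6.000,4.044)–(6.433,5.000)
cell (6,5): code 0011 → (6.433,5.000)–(6.244,6.000)
cell (6,6): code 0001 → (6.244,6.000)–(6.000,6.219)
total: 12 segments, chained into 2 closed loop(s), length Σ = 9.439824

segments=12 loops=2 length=9.440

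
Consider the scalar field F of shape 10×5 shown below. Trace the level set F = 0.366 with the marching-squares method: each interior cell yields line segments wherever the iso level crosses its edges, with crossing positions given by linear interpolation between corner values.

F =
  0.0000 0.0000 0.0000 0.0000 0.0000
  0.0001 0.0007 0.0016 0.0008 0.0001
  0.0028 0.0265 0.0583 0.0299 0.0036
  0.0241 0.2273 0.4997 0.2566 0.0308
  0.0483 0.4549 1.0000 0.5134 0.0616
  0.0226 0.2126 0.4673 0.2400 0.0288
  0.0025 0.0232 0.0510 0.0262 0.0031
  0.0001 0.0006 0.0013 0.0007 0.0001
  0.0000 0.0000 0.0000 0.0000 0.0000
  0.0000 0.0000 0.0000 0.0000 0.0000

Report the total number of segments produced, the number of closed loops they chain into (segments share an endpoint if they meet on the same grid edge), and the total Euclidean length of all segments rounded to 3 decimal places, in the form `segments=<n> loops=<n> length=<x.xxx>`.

segments=12 loops=1 length=7.352

cell (2,1): code 0100 → (2.697,2.000)–(3.000,1.509)
cell (2,2): code 1000 → (3.000,2.550)–(2.697,2.000)
cell (3,0): code 0100 → (3.609,1.000)–(4.000,0.781)
cell (3,1): code 1110 → (3.000,1.509)–(3.609,1.000)
cell (3,2): code 1101 → (3.426,3.000)–(3.000,2.550)
cell (3,3): code 1000 → (4.000,3.326)–(3.426,3.000)
cell (4,0): code 0010 → (4.000,0.781)–(4.367,1.000)
cell (4,1): code 0111 → (4.367,1.000)–(5.000,1.602)
cell (4,2): code 1011 → (5.000,2.446)–(4.539,3.000)
cell (4,3): code 0001 → (4.539,3.000)–(4.000,3.326)
cell (5,1): code 0010 → (5.000,1.602)–(5.243,2.000)
cell (5,2): code 0001 → (5.243,2.000)–(5.000,2.446)
total: 12 segments, chained into 1 closed loop(s), length Σ = 7.352300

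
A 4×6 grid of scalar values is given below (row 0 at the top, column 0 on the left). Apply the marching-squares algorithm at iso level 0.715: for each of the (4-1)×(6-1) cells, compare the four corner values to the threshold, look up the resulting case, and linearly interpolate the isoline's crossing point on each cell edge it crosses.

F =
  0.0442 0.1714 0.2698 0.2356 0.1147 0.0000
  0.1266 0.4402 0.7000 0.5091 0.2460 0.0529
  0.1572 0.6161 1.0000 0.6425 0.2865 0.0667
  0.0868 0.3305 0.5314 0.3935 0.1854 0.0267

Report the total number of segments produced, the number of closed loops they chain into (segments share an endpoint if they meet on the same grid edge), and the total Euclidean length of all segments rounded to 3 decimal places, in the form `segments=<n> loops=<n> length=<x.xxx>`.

segments=4 loops=1 length=4.408

cell (1,1): code 0100 → (1.050,2.000)–(2.000,1.258)
cell (1,2): code 1000 → (2.000,2.797)–(1.050,2.000)
cell (2,1): code 0010 → (2.000,1.258)–(2.608,2.000)
cell (2,2): code 0001 → (2.608,2.000)–(2.000,2.797)
total: 4 segments, chained into 1 closed loop(s), length Σ = 4.408256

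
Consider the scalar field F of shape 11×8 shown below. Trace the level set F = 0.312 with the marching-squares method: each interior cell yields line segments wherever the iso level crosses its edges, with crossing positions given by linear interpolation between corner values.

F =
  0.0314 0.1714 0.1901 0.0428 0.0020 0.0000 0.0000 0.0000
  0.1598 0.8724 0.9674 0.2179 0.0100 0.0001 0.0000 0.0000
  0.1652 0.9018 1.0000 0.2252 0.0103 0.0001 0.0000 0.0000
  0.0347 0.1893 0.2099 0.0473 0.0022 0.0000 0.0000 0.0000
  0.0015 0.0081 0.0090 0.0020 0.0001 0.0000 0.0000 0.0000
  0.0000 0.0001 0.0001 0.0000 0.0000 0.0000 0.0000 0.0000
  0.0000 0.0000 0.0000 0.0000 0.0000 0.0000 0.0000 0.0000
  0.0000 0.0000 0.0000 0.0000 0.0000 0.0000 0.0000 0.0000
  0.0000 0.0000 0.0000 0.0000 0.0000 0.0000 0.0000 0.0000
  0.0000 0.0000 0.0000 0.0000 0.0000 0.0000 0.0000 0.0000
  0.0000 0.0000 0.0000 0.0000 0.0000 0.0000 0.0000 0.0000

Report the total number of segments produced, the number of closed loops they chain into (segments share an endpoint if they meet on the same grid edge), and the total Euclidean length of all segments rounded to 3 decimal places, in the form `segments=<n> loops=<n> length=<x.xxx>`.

segments=8 loops=1 length=8.734

cell (0,0): code 0100 → (0.201,1.000)–(1.000,0.214)
cell (0,1): code 1100 → (0.157,2.000)–(0.201,1.000)
cell (0,2): code 1000 → (1.000,2.874)–(0.157,2.000)
cell (1,0): code 0110 → (1.000,0.214)–(2.000,0.199)
cell (1,2): code 1001 → (2.000,2.888)–(1.000,2.874)
cell (2,0): code 0010 → (2.000,0.199)–(2.828,1.000)
cell (2,1): code 0011 → (2.828,1.000)–(2.871,2.000)
cell (2,2): code 0001 → (2.871,2.000)–(2.000,2.888)
total: 8 segments, chained into 1 closed loop(s), length Σ = 8.733579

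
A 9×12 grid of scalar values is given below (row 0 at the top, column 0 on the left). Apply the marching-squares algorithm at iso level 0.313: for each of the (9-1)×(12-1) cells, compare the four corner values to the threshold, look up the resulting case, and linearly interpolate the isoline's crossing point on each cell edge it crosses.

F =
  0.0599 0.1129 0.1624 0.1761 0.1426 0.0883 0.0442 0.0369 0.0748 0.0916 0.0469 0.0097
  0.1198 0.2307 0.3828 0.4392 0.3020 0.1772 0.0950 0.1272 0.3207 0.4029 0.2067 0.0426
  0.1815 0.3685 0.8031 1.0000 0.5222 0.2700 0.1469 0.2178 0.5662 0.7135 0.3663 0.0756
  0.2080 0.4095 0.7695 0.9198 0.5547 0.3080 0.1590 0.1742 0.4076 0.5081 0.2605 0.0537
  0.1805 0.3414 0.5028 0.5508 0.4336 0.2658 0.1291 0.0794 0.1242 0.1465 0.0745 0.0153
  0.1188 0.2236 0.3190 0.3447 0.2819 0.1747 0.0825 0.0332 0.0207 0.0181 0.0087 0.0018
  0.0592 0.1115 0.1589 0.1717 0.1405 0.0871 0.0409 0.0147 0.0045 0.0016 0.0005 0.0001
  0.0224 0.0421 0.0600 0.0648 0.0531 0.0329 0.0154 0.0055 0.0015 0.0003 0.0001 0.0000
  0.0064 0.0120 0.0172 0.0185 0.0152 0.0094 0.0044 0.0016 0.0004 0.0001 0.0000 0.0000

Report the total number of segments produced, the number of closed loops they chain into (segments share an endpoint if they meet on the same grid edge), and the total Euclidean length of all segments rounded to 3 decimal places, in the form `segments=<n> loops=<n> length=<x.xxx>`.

segments=30 loops=2 length=22.814

cell (0,1): code 0100 → (0.683,2.000)–(1.000,1.541)
cell (0,2): code 1100 → (0.520,3.000)–(0.683,2.000)
cell (0,3): code 1000 → (1.000,3.920)–(0.520,3.000)
cell (0,7): code 0100 → (0.969,8.000)–(1.000,7.960)
cell (0,8): code 1100 → (0.711,9.000)–(0.969,8.000)
cell (0,9): code 1000 → (1.000,9.458)–(0.711,9.000)
cell (1,0): code 0100 → (1.597,1.000)–(2.000,0.703)
cell (1,1): code 1110 → (1.000,1.541)–(1.597,1.000)
cell (1,3): code 1101 → (1.050,4.000)–(1.000,3.920)
cell (1,4): code 1000 → (2.000,4.830)–(1.050,4.000)
cell (1,7): code 0110 → (1.000,7.960)–(2.000,7.273)
cell (1,9): code 1101 → (1.666,10.000)–(1.000,9.458)
cell (1,10): code 1000 → (2.000,10.183)–(1.666,10.000)
cell (2,0): code 0110 → (2.000,0.703)–(3.000,0.521)
cell (2,4): code 1001 → (3.000,4.980)–(2.000,4.830)
cell (2,7): code 0110 → (2.000,7.273)–(3.000,7.595)
cell (2,9): code 1011 → (3.000,9.788)–(2.504,10.000)
cell (2,10): code 0001 → (2.504,10.000)–(2.000,10.183)
cell (3,0): code 0110 → (3.000,0.521)–(4.000,0.823)
cell (3,4): code 1001 → (4.000,4.719)–(3.000,4.980)
cell (3,7): code 0010 → (3.000,7.595)–(3.334,8.000)
cell (3,8): code 0011 → (3.334,8.000)–(3.540,9.000)
cell (3,9): code 0001 → (3.540,9.000)–(3.000,9.788)
cell (4,0): code 0010 → (4.000,0.823)–(4.241,1.000)
cell (4,1): code 0111 → (4.241,1.000)–(5.000,1.937)
cell (4,3): code 1011 → (5.000,3.505)–(4.795,4.000)
cell (4,4): code 0001 → (4.795,4.000)–(4.000,4.719)
cell (5,1): code 0010 → (5.000,1.937)–(5.037,2.000)
cell (5,2): code 0011 → (5.037,2.000)–(5.183,3.000)
cell (5,3): code 0001 → (5.183,3.000)–(5.000,3.505)
total: 30 segments, chained into 2 closed loop(s), length Σ = 22.813841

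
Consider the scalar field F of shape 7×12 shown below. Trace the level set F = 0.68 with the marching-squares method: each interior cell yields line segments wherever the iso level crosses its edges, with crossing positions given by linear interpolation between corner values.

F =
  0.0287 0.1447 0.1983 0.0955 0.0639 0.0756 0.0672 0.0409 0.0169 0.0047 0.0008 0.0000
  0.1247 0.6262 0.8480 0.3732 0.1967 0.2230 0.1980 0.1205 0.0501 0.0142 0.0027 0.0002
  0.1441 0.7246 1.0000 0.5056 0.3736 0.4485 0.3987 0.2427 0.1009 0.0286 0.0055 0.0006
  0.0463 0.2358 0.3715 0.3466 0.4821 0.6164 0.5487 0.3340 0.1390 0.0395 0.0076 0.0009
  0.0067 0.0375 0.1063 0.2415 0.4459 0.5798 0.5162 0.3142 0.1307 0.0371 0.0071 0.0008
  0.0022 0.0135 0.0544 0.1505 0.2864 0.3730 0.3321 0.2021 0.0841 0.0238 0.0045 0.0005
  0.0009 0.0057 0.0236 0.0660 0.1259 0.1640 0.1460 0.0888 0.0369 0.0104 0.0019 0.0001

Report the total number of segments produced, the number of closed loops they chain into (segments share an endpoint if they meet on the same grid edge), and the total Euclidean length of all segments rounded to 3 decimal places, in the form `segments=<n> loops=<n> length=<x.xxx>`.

segments=8 loops=1 length=5.365

cell (0,1): code 0100 → (0.741,2.000)–(1.000,1.243)
cell (0,2): code 1000 → (1.000,2.354)–(0.741,2.000)
cell (1,0): code 0100 → (1.547,1.000)–(2.000,0.923)
cell (1,1): code 1110 → (1.000,1.243)–(1.547,1.000)
cell (1,2): code 1001 → (2.000,2.647)–(1.000,2.354)
cell (2,0): code 0010 → (2.000,0.923)–(2.091,1.000)
cell (2,1): code 0011 → (2.091,1.000)–(2.509,2.000)
cell (2,2): code 0001 → (2.509,2.000)–(2.000,2.647)
total: 8 segments, chained into 1 closed loop(s), length Σ = 5.365223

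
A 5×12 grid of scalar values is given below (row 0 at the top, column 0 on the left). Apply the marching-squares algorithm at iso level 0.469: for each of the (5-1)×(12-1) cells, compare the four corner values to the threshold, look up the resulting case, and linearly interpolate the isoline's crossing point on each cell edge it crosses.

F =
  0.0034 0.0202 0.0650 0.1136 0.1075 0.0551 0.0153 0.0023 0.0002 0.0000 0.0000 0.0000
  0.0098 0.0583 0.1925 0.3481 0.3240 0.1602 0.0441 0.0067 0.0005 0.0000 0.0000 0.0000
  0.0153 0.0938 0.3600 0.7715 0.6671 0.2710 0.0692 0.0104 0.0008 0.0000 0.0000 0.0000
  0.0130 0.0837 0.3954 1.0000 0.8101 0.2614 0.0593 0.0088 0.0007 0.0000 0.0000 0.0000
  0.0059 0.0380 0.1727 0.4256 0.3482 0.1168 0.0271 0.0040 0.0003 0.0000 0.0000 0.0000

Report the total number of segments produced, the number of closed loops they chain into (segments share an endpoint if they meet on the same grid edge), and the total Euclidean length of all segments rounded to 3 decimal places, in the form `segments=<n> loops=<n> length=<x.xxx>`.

segments=8 loops=1 length=8.073

cell (1,2): code 0100 → (1.286,3.000)–(2.000,2.265)
cell (1,3): code 1100 → (1.423,4.000)–(1.286,3.000)
cell (1,4): code 1000 → (2.000,4.500)–(1.423,4.000)
cell (2,2): code 0110 → (2.000,2.265)–(3.000,2.122)
cell (2,4): code 1001 → (3.000,4.622)–(2.000,4.500)
cell (3,2): code 0010 → (3.000,2.122)–(3.924,3.000)
cell (3,3): code 0011 → (3.924,3.000)–(3.738,4.000)
cell (3,4): code 0001 → (3.738,4.000)–(3.000,4.622)
total: 8 segments, chained into 1 closed loop(s), length Σ = 8.073441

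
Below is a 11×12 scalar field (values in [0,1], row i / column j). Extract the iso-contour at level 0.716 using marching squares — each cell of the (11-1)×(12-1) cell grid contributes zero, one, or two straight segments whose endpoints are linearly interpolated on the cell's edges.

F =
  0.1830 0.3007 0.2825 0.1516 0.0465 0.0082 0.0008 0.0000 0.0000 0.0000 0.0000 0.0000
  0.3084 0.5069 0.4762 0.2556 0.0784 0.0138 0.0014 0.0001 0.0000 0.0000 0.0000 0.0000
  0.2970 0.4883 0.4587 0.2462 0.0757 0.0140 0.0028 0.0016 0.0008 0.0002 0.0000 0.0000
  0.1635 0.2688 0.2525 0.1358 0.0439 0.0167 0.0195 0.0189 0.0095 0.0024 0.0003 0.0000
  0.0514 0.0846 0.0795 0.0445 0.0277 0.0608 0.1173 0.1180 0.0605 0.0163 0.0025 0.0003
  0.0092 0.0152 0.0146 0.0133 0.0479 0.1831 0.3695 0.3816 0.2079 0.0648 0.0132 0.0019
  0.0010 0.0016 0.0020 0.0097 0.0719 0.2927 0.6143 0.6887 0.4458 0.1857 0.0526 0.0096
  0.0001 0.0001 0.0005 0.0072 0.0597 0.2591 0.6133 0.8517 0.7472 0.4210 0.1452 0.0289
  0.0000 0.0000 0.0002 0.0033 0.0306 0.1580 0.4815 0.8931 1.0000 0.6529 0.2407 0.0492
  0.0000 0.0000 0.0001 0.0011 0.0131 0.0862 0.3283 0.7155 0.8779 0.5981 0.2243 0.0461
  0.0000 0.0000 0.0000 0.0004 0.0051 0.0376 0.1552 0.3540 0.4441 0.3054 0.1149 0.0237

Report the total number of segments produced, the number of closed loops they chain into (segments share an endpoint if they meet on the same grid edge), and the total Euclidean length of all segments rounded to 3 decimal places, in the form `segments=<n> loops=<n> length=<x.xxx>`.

cell (6,6): code 0100 → (6.167,7.000)–(7.000,6.431)
cell (6,7): code 1100 → (6.896,8.000)–(6.167,7.000)
cell (6,8): code 1000 → (7.000,8.096)–(6.896,8.000)
cell (7,6): code 0110 → (7.000,6.431)–(8.000,6.570)
cell (7,8): code 1001 → (8.000,8.818)–(7.000,8.096)
cell (8,6): code 0010 → (8.000,6.570)–(8.997,7.000)
cell (8,7): code 0111 → (8.997,7.000)–(9.000,7.003)
cell (8,8): code 1001 → (9.000,8.579)–(8.000,8.818)
cell (9,7): code 0010 → (9.000,7.003)–(9.373,8.000)
cell (9,8): code 0001 → (9.373,8.000)–(9.000,8.579)
total: 10 segments, chained into 1 closed loop(s), length Σ = 8.501859

segments=10 loops=1 length=8.502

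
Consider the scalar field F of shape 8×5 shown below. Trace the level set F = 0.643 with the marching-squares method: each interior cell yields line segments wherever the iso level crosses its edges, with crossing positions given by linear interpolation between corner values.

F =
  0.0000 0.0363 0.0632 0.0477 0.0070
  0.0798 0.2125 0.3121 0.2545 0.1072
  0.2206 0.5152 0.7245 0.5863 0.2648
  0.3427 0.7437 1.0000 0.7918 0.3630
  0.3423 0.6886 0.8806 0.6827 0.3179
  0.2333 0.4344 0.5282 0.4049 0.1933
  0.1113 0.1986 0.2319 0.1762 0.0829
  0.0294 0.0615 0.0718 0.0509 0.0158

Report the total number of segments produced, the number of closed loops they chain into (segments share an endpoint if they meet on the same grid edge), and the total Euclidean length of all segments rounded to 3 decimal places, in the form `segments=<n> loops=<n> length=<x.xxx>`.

segments=12 loops=1 length=8.377

cell (1,1): code 0100 → (1.802,2.000)–(2.000,1.611)
cell (1,2): code 1000 → (2.000,2.590)–(1.802,2.000)
cell (2,0): code 0100 → (2.559,1.000)–(3.000,0.749)
cell (2,1): code 1110 → (2.000,1.611)–(2.559,1.000)
cell (2,2): code 1101 → (2.276,3.000)–(2.000,2.590)
cell (2,3): code 1000 → (3.000,3.347)–(2.276,3.000)
cell (3,0): code 0110 → (3.000,0.749)–(4.000,0.868)
cell (3,3): code 1001 → (4.000,3.109)–(3.000,3.347)
cell (4,0): code 0010 → (4.000,0.868)–(4.179,1.000)
cell (4,1): code 0011 → (4.179,1.000)–(4.674,2.000)
cell (4,2): code 0011 → (4.674,2.000)–(4.143,3.000)
cell (4,3): code 0001 → (4.143,3.000)–(4.000,3.109)
total: 12 segments, chained into 1 closed loop(s), length Σ = 8.376636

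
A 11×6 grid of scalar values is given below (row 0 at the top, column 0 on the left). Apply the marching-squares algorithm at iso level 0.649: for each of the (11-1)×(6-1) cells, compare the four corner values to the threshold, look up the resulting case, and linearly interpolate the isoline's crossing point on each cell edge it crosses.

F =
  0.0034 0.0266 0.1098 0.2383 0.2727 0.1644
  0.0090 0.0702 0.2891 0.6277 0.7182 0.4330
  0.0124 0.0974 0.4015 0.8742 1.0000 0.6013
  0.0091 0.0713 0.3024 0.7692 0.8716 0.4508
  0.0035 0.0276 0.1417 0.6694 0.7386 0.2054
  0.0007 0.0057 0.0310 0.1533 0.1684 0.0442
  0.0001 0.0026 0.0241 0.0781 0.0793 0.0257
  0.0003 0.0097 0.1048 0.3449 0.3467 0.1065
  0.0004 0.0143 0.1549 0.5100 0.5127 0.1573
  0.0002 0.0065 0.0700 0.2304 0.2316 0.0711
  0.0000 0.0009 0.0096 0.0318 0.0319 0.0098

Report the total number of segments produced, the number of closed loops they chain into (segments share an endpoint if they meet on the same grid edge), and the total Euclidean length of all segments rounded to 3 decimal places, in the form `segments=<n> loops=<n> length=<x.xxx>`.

cell (0,3): code 0100 → (0.845,4.000)–(1.000,3.235)
cell (0,4): code 1000 → (1.000,4.243)–(0.845,4.000)
cell (1,2): code 0100 → (1.086,3.000)–(2.000,2.524)
cell (1,3): code 1110 → (1.000,3.235)–(1.086,3.000)
cell (1,4): code 1001 → (2.000,4.880)–(1.000,4.243)
cell (2,2): code 0110 → (2.000,2.524)–(3.000,2.743)
cell (2,4): code 1001 → (3.000,4.529)–(2.000,4.880)
cell (3,2): code 0110 → (3.000,2.743)–(4.000,2.961)
cell (3,4): code 1001 → (4.000,4.168)–(3.000,4.529)
cell (4,2): code 0010 → (4.000,2.961)–(4.040,3.000)
cell (4,3): code 0011 → (4.040,3.000)–(4.157,4.000)
cell (4,4): code 0001 → (4.157,4.000)–(4.000,4.168)
total: 12 segments, chained into 1 closed loop(s), length Σ = 8.998141

segments=12 loops=1 length=8.998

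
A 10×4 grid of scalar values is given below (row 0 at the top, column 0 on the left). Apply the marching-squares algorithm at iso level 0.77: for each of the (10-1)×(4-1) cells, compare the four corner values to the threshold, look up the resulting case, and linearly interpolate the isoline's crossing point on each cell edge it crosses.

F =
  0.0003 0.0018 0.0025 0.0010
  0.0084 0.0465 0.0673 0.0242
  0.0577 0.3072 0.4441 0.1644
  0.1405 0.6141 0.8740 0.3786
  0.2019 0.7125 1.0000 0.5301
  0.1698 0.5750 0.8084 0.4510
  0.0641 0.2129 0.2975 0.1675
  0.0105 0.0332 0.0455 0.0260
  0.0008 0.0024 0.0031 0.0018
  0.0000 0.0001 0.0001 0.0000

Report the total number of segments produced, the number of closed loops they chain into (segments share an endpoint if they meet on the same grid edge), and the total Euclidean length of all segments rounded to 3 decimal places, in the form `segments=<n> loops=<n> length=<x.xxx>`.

segments=8 loops=1 length=5.471

cell (2,1): code 0100 → (2.758,2.000)–(3.000,1.600)
cell (2,2): code 1000 → (3.000,2.210)–(2.758,2.000)
cell (3,1): code 0110 → (3.000,1.600)–(4.000,1.200)
cell (3,2): code 1001 → (4.000,2.489)–(3.000,2.210)
cell (4,1): code 0110 → (4.000,1.200)–(5.000,1.835)
cell (4,2): code 1001 → (5.000,2.107)–(4.000,2.489)
cell (5,1): code 0010 → (5.000,1.835)–(5.075,2.000)
cell (5,2): code 0001 → (5.075,2.000)–(5.000,2.107)
total: 8 segments, chained into 1 closed loop(s), length Σ = 5.470534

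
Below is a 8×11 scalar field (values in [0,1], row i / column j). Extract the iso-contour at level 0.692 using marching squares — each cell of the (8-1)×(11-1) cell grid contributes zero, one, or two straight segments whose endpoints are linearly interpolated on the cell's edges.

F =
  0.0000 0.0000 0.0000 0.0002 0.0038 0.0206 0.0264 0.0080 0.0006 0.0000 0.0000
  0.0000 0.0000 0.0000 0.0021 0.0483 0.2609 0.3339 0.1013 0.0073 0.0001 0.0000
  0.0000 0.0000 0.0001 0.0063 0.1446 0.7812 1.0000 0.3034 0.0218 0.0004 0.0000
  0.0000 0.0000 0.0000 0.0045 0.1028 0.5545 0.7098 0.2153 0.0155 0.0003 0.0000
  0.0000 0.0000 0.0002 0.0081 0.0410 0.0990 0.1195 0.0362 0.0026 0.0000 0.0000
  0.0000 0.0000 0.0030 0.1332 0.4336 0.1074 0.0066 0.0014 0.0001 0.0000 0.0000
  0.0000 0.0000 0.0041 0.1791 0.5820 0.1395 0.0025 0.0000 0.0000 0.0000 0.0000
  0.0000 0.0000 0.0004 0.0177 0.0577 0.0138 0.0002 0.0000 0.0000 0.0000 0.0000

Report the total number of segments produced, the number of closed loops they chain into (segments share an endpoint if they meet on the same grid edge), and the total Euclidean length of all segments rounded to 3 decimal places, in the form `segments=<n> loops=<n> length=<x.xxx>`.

segments=8 loops=1 length=4.638

cell (1,4): code 0100 → (1.829,5.000)–(2.000,4.860)
cell (1,5): code 1100 → (1.538,6.000)–(1.829,5.000)
cell (1,6): code 1000 → (2.000,6.442)–(1.538,6.000)
cell (2,4): code 0010 → (2.000,4.860)–(2.393,5.000)
cell (2,5): code 0111 → (2.393,5.000)–(3.000,5.885)
cell (2,6): code 1001 → (3.000,6.036)–(2.000,6.442)
cell (3,5): code 0010 → (3.000,5.885)–(3.030,6.000)
cell (3,6): code 0001 → (3.030,6.000)–(3.000,6.036)
total: 8 segments, chained into 1 closed loop(s), length Σ = 4.638343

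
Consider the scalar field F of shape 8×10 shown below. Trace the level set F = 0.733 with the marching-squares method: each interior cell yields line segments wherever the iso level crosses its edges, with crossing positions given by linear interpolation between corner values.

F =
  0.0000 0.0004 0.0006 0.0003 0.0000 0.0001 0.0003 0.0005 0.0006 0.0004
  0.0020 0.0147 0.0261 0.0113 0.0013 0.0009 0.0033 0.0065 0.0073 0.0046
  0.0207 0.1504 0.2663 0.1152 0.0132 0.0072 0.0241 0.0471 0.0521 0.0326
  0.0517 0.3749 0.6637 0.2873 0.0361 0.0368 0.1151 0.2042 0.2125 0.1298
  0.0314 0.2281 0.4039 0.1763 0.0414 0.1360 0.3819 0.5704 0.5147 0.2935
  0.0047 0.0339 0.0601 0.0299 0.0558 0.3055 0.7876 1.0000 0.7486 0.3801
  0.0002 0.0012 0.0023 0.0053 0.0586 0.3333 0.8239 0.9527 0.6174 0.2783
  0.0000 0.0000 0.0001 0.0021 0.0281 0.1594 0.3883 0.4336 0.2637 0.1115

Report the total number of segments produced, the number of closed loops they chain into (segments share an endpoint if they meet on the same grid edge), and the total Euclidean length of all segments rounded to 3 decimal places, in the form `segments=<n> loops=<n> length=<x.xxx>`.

segments=10 loops=1 length=6.668

cell (4,5): code 0100 → (4.865,6.000)–(5.000,5.887)
cell (4,6): code 1100 → (4.378,7.000)–(4.865,6.000)
cell (4,7): code 1100 → (4.933,8.000)–(4.378,7.000)
cell (4,8): code 1000 → (5.000,8.042)–(4.933,8.000)
cell (5,5): code 0110 → (5.000,5.887)–(6.000,5.815)
cell (5,7): code 1011 → (6.000,7.655)–(5.119,8.000)
cell (5,8): code 0001 → (5.119,8.000)–(5.000,8.042)
cell (6,5): code 0010 → (6.000,5.815)–(6.209,6.000)
cell (6,6): code 0011 → (6.209,6.000)–(6.423,7.000)
cell (6,7): code 0001 → (6.423,7.000)–(6.000,7.655)
total: 10 segments, chained into 1 closed loop(s), length Σ = 6.667549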